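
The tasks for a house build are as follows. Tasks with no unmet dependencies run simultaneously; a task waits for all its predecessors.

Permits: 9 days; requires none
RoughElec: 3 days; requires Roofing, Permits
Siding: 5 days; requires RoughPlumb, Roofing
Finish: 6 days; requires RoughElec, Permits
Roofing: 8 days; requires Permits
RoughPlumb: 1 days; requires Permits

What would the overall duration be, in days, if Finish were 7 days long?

27

Critical path before the change: Permits→Roofing→RoughElec→Finish = 9+8+3+6 = 26 giving 26 days.
Since Finish is critical, the +1 change carries straight to that chain (now 27 days).
No other chain overtakes it, so the finish is 27 days.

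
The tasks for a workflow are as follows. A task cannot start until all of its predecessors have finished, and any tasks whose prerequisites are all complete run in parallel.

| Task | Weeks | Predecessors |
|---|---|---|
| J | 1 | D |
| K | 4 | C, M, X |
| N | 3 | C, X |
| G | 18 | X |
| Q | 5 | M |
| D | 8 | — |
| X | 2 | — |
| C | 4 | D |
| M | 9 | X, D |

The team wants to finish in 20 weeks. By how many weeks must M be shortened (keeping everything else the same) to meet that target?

Current finish: 22 weeks; target: 20.
M is on every critical path, so each week cut from M cuts the finish by one (this holds down to a finish of 20).
Need 22 − 20 = 2 weeks off M → M becomes 7 weeks, finish becomes 20.

2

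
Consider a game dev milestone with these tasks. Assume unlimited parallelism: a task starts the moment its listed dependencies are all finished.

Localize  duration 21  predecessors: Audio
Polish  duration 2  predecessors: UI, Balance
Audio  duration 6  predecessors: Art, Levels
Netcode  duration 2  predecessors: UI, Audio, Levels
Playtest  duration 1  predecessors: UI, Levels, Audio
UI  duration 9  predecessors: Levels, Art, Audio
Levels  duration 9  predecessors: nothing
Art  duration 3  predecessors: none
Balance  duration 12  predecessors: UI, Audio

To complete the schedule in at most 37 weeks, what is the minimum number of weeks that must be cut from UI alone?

1

Current finish: 38 weeks; target: 37.
UI is on every critical path, so each week cut from UI cuts the finish by one (this holds down to a finish of 36).
Need 38 − 37 = 1 week off UI → UI becomes 8 weeks, finish becomes 37.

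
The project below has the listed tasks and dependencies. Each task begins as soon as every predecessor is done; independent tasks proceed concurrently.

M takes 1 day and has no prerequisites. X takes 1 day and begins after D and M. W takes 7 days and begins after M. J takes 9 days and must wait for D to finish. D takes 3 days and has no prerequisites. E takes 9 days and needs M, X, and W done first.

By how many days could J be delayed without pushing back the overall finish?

5

The longest chain is M→W→E = 1+7+9 = 17; overall finish 17 days.
The longest chain containing J totals 12 days.
Float = 17 − 12 = 5.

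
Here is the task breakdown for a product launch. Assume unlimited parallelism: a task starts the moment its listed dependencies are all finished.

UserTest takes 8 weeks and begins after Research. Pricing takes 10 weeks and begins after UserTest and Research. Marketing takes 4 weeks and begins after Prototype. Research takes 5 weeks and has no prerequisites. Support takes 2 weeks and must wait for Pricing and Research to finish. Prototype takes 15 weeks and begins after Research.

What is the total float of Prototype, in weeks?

The longest chain is Research→UserTest→Pricing→Support = 5+8+10+2 = 25; overall finish 25 weeks.
Longest path through Prototype: 24 weeks (earliest finish 20, latest finish 21).
So Prototype can slip 21 − 20 = 1 week.

1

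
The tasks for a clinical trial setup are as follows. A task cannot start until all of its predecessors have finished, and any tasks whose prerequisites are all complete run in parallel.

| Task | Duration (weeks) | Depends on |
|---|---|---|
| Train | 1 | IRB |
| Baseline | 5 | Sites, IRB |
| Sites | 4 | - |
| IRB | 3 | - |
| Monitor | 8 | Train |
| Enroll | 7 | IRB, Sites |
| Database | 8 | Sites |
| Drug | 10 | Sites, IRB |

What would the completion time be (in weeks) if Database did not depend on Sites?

14

With the dependency in place, Sites→Drug = 4+10 = 14 sets the finish at 14 weeks.
Without Sites→Database, Database's earliest start moves from 4 to 0.
The longest chain is now Sites→Drug = 4+10 = 14, so the project takes 14 weeks.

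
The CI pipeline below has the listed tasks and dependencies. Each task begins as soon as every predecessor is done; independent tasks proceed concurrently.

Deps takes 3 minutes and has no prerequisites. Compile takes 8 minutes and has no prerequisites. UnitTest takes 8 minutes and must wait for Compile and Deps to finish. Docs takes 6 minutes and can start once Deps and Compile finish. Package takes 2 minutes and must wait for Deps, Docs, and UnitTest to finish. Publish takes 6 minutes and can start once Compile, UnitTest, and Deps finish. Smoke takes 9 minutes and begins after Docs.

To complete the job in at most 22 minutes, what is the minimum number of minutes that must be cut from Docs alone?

Current finish: 23 minutes; target: 22.
Docs is on every critical path, so each minute cut from Docs cuts the finish by one (this holds down to a finish of 22).
Need 23 − 22 = 1 minute off Docs → Docs becomes 5 minutes, finish becomes 22.

1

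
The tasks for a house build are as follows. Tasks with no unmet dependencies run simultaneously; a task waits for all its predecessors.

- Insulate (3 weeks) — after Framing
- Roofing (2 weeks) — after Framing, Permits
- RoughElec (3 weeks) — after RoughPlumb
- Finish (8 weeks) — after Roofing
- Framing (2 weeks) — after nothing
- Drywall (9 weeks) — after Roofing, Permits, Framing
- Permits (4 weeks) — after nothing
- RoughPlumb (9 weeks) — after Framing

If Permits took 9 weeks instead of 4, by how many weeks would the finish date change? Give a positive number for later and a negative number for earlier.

Actual critical path: Permits→Roofing→Drywall = 4+2+9 = 15 ⇒ 15 weeks.
Since Permits is critical, the +5 change carries straight to that chain (now 20 weeks).
That remains the longest chain; total 20 weeks.
Change in finish: 20 − 15 = +5 weeks.

5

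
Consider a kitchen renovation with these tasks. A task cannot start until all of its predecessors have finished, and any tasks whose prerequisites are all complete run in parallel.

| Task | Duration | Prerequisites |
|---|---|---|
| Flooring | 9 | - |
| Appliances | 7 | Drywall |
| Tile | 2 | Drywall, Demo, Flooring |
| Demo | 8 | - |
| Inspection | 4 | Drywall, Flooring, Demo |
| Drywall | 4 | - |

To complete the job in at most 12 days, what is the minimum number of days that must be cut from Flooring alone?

Current finish: 13 days; target: 12.
Flooring is on every critical path, so each day cut from Flooring cuts the finish by one (this holds down to a finish of 12).
Need 13 − 12 = 1 day off Flooring → Flooring becomes 8 days, finish becomes 12.

1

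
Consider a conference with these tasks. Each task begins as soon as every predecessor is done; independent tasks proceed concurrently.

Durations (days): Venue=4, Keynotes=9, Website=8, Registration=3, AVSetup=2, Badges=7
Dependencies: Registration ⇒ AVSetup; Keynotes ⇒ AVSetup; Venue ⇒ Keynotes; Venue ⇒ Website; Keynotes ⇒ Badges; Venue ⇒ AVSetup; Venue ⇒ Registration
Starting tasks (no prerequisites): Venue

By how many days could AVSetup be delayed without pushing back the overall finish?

The longest chain is Venue→Keynotes→Badges = 4+9+7 = 20; overall finish 20 days.
AVSetup finishes as early as 15 and must finish by 20.
Float = 20 − 15 = 5.

5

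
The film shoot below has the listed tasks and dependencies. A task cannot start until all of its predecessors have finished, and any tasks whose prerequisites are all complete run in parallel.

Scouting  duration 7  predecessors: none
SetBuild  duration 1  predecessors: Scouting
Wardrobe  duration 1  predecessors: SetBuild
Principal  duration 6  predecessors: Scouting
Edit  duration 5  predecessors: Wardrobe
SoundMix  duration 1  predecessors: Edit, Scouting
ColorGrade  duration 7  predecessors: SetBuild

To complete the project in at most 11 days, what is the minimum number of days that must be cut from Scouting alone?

4

Current finish: 15 days; target: 11.
Scouting is on every critical path, so each day cut from Scouting cuts the finish by one (this holds down to a finish of 9).
Need 15 − 11 = 4 days off Scouting → Scouting becomes 3 days, finish becomes 11.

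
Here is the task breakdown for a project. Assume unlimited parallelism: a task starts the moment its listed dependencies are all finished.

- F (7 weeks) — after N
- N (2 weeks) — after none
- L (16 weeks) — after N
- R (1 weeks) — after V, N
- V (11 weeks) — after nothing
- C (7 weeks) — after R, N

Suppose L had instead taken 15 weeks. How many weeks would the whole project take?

19

Actual critical path: V→R→C = 11+1+7 = 19 ⇒ 19 weeks.
The longest path through L is only 18 weeks, so L has float 1.
The critical path is still V→R→C; finish is now 19 weeks.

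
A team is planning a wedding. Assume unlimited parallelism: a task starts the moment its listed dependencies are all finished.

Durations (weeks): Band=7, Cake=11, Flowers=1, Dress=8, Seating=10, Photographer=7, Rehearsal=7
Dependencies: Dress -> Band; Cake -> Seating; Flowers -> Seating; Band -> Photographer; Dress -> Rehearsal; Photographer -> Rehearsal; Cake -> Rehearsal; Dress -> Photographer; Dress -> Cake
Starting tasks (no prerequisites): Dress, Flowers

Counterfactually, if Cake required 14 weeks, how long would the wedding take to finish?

Actual critical path: Dress→Cake→Seating = 8+11+10 = 29 ⇒ 29 weeks.
Since Cake is critical, the +3 change carries straight to that chain (now 32 weeks).
The critical path is still Dress→Cake→Seating; finish is now 32 weeks.

32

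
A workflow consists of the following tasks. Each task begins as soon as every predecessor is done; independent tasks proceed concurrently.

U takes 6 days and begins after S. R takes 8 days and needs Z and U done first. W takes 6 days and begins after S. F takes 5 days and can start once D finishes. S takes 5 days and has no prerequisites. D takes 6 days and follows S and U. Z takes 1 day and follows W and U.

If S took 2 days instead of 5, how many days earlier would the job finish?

3

As given, the longest chain is S→U→D→F = 5+6+6+5 = 22, so the finish is 22 days.
Since S is critical, the -3 change carries straight to that chain (now 19 days).
The critical path is still S→U→D→F; finish is now 19 days.
Change in finish: 19 − 22 = -3 days.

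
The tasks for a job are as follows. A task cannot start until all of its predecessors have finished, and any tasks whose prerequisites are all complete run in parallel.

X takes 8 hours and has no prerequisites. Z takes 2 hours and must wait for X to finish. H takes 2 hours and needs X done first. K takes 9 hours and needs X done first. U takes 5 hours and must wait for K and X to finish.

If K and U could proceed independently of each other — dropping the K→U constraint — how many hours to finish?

With the dependency in place, X→K→U = 8+9+5 = 22 sets the finish at 22 hours.
Without K→U, U's earliest start moves from 17 to 8.
The longest chain is now X→K = 8+9 = 17, so the project takes 17 hours.

17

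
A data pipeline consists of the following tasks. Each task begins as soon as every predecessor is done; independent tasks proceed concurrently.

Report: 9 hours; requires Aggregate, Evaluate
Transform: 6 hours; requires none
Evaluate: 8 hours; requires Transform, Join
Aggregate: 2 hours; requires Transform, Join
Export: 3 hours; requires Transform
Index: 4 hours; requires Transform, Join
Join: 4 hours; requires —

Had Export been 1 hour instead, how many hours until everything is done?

23

Actual critical path: Transform→Evaluate→Report = 6+8+9 = 23 ⇒ 23 hours.
Export is off the critical path — its longest chain is 9 hours, giving 14 of slack.
That remains the longest chain; total 23 hours.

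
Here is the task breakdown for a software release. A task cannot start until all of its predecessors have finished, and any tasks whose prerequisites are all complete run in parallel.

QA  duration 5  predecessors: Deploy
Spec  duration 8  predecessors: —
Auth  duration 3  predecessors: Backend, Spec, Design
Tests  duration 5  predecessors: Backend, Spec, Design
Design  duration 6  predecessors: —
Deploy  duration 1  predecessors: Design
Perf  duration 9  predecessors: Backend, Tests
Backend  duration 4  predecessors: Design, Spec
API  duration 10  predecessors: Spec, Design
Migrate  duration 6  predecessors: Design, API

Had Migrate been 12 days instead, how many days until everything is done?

The binding path is Spec→Backend→Tests→Perf = 8+4+5+9 = 26; finish at 26 days.
Migrate is off the critical path — its longest chain is 24 days, giving 2 of slack.
Now Spec→API→Migrate = 8+10+12 = 30 is longest, so the finish becomes 30 days.

30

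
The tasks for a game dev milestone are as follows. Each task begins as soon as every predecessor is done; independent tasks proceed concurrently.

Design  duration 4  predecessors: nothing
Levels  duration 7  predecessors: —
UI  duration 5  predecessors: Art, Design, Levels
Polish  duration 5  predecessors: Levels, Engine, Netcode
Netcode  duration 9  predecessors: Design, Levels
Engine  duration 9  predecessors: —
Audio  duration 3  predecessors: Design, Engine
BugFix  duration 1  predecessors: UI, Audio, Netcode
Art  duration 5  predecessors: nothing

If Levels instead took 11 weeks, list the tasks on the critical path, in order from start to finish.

Critical path before the change: Levels→Netcode→Polish = 7+9+5 = 21 giving 21 weeks.
Levels lies on that path, so at 11 weeks the path becomes 25 weeks.
That remains the longest chain; total 25 weeks.

Levels, Netcode, Polish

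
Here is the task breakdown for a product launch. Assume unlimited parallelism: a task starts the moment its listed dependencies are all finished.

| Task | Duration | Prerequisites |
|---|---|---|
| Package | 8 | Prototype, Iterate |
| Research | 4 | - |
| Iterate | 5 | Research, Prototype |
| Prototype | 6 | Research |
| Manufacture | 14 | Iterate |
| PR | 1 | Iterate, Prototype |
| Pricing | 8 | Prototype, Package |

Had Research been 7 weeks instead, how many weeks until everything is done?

The binding path is Research→Prototype→Iterate→Package→Pricing = 4+6+5+8+8 = 31; finish at 31 weeks.
Since Research is critical, the +3 change carries straight to that chain (now 34 weeks).
The critical path is still Research→Prototype→Iterate→Package→Pricing; finish is now 34 weeks.

34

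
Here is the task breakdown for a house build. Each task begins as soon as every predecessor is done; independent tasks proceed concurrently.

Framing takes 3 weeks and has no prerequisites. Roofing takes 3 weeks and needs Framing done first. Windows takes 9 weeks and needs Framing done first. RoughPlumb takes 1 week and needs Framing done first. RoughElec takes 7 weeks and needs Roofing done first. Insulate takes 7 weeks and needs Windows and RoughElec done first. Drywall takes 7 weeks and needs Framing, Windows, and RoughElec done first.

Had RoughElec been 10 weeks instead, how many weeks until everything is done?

23

Baseline: Framing→Roofing→RoughElec→Insulate = 3+3+7+7 = 20 → 20 weeks.
RoughElec lies on that path, so at 10 weeks the path becomes 23 weeks.
That remains the longest chain; total 23 weeks.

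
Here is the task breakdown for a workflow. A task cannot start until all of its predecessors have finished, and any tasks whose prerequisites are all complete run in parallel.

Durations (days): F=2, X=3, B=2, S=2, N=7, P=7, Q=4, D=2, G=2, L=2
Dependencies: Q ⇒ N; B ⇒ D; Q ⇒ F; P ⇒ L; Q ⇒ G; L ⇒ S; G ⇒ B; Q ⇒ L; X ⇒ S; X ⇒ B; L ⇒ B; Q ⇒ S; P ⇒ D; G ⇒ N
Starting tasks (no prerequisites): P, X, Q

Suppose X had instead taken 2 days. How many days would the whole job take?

13

Actual critical path: P→L→B→D = 7+2+2+2 = 13 ⇒ 13 days.
The longest path through X is only 7 days, so X has float 6.
That remains the longest chain; total 13 days.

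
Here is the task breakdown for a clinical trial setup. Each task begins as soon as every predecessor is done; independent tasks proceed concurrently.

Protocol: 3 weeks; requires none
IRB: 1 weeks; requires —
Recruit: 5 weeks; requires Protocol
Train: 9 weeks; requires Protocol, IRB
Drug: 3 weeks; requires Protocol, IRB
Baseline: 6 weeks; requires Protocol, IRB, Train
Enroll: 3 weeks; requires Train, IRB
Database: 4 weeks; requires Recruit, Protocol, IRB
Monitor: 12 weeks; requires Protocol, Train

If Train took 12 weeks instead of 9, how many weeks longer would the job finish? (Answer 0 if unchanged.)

3

Critical path before the change: Protocol→Train→Monitor = 3+9+12 = 24 giving 24 weeks.
Since Train is critical, the +3 change carries straight to that chain (now 27 weeks).
The critical path is still Protocol→Train→Monitor; finish is now 27 weeks.
Change in finish: 27 − 24 = +3 weeks.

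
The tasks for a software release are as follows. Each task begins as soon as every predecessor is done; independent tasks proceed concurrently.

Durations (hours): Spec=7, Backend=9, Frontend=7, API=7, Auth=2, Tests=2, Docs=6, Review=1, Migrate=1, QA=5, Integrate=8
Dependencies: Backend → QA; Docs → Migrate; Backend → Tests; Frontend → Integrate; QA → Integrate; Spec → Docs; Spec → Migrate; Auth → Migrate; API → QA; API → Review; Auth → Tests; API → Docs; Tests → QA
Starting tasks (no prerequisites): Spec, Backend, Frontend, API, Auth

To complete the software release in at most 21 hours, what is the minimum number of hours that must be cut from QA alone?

3

Current finish: 24 hours; target: 21.
QA is on every critical path, so each hour cut from QA cuts the finish by one (this holds down to a finish of 20).
Need 24 − 21 = 3 hours off QA → QA becomes 2 hours, finish becomes 21.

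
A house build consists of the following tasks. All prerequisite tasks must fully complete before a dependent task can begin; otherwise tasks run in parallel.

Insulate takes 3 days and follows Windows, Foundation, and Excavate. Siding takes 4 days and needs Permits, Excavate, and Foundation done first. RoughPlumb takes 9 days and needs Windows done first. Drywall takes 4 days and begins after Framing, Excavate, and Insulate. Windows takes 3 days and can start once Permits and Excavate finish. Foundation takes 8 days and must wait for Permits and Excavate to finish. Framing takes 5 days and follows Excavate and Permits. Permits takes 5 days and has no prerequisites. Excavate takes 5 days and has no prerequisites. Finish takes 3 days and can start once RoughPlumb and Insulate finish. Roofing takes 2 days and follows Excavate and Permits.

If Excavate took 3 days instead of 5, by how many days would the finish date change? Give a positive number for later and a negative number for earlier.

0

Critical path before the change: Excavate→Foundation→Insulate→Drywall = 5+8+3+4 = 20 giving 20 days.
Since Excavate is critical, the -2 change carries straight to that chain (now 18 days).
New critical path: Permits→Foundation→Insulate→Drywall = 5+8+3+4 = 20 ⇒ 20 days.
Change in finish: 20 − 20 = +0 days.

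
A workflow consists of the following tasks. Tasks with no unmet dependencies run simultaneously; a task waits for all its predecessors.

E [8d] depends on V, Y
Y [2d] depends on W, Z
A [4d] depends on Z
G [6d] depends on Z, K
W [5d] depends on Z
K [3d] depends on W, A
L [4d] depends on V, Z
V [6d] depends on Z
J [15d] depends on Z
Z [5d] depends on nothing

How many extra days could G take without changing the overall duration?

Z→J = 5+15 = 20 sets the makespan at 20 days.
The longest chain containing G totals 19 days.
Slack of G = 14 − 13 = 1 day.

1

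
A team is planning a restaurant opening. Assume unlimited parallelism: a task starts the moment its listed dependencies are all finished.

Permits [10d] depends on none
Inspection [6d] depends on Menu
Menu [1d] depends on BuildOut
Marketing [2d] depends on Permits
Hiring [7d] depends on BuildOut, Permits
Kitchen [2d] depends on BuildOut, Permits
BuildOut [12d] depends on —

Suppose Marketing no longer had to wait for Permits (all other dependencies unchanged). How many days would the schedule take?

Before: longest chain BuildOut→Hiring = 12+7 = 19, finish 19.
Without Permits→Marketing, Marketing's earliest start moves from 10 to 0.
After: BuildOut→Hiring = 12+7 = 19 → 19 days.

19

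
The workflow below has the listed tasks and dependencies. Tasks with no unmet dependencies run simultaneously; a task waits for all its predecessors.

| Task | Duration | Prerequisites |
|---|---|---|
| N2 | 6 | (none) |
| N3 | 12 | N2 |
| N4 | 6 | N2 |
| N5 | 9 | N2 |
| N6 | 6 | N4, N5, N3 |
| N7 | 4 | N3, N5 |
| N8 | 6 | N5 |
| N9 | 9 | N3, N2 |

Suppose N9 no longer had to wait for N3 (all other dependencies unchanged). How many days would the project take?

Before: longest chain N2→N3→N9 = 6+12+9 = 27, finish 27.
Without N3→N9, N9's earliest start moves from 18 to 6.
New critical path: N2→N3→N6 = 6+12+6 = 24 ⇒ 24 days.

24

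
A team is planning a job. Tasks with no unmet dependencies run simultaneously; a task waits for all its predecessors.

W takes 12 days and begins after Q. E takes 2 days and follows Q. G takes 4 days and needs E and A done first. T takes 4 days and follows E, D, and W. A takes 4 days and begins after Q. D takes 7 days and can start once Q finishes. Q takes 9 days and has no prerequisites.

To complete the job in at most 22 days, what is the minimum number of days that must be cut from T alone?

3

Current finish: 25 days; target: 22.
T is on every critical path, so each day cut from T cuts the finish by one (this holds down to a finish of 22).
Need 25 − 22 = 3 days off T → T becomes 1 day, finish becomes 22.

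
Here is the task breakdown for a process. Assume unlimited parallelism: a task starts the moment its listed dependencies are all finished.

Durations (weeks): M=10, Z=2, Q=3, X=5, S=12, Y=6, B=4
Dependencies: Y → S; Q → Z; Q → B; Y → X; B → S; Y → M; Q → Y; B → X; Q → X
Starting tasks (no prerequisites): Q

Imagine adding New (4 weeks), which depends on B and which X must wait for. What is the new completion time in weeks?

21

Originally the job takes 21 weeks.
With New inserted, X now waits for max(Q, Y, B, New).
New critical path: Q→Y→S = 3+6+12 = 21 ⇒ 21 weeks.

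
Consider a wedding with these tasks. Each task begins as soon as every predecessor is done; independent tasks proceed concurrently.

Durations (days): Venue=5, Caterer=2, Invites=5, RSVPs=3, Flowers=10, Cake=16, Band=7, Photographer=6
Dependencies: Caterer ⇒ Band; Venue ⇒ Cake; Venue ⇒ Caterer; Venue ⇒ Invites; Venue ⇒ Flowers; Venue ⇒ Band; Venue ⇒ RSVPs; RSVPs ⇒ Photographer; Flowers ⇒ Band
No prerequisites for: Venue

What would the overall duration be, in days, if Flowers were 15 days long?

The binding path is Venue→Flowers→Band = 5+10+7 = 22; finish at 22 days.
Flowers lies on that path, so at 15 days the path becomes 27 days.
The critical path is still Venue→Flowers→Band; finish is now 27 days.

27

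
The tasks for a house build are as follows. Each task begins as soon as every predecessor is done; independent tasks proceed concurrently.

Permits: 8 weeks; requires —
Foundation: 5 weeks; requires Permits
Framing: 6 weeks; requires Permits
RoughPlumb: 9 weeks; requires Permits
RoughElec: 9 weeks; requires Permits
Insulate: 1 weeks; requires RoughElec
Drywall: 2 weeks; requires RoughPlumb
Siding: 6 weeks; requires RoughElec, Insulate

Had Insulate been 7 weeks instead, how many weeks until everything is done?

Actual critical path: Permits→RoughElec→Insulate→Siding = 8+9+1+6 = 24 ⇒ 24 weeks.
Insulate is on the critical path; changing it to 7 makes that path 30 weeks.
No other chain overtakes it, so the finish is 30 weeks.

30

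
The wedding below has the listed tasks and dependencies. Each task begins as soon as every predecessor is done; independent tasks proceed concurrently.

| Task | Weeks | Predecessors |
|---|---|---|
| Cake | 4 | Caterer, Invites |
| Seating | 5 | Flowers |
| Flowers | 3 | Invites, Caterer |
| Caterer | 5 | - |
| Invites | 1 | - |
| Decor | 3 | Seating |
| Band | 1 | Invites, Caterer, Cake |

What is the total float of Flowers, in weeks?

Critical path: Caterer→Flowers→Seating→Decor = 5+3+5+3 = 16, so the finish is 16 weeks.
The longest chain containing Flowers totals 16 weeks.
So Flowers can slip 8 − 8 = 0 weeks.

0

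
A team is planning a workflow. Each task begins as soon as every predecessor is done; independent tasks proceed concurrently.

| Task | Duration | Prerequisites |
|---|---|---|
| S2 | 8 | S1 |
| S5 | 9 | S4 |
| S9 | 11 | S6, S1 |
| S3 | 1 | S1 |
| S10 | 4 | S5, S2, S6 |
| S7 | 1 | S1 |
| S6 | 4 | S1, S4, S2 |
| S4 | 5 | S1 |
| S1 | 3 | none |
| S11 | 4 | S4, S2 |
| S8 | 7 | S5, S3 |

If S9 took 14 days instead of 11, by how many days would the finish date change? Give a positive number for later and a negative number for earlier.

3

Actual critical path: S1→S2→S6→S9 = 3+8+4+11 = 26 ⇒ 26 days.
S9 is on the critical path; changing it to 14 makes that path 29 days.
The critical path is still S1→S2→S6→S9; finish is now 29 days.
Change in finish: 29 − 26 = +3 days.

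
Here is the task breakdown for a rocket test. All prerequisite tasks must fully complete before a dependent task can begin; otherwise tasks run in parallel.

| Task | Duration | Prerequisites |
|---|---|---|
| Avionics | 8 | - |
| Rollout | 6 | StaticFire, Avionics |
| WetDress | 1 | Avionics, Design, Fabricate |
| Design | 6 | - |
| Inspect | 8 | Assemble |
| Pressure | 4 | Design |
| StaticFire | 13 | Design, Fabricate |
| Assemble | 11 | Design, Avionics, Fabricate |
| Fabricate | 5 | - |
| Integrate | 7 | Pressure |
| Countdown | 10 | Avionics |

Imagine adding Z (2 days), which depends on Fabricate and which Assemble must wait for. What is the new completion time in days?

27

Originally the schedule takes 27 days.
With Z inserted, Assemble now waits for max(Design, Avionics, Fabricate, Z).
New critical path: Avionics→Assemble→Inspect = 8+11+8 = 27 ⇒ 27 days.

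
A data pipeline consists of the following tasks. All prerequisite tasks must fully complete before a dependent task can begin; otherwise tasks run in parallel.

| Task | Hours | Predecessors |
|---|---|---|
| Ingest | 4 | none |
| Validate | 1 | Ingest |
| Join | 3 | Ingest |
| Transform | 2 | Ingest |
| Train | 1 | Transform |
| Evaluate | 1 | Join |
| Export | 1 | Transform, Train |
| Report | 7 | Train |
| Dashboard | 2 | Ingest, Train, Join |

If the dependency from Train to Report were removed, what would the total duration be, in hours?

Original critical path: Ingest→Transform→Train→Report = 4+2+1+7 = 14 ⇒ 14 hours.
Without Train→Report, Report's earliest start moves from 7 to 0.
After: Ingest→Join→Dashboard = 4+3+2 = 9 → 9 hours.

9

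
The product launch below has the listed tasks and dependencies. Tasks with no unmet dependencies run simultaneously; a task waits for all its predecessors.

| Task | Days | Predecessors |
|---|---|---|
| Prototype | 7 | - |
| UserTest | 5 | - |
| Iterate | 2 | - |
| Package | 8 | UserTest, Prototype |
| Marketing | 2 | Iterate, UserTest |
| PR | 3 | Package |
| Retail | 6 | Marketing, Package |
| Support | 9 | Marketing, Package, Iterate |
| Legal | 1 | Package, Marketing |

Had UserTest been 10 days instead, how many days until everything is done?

Actual critical path: Prototype→Package→Support = 7+8+9 = 24 ⇒ 24 days.
UserTest is off the critical path — its longest chain is 22 days, giving 2 of slack.
The binding chain switches to UserTest→Package→Support = 10+8+9 = 27; finish 27 days.

27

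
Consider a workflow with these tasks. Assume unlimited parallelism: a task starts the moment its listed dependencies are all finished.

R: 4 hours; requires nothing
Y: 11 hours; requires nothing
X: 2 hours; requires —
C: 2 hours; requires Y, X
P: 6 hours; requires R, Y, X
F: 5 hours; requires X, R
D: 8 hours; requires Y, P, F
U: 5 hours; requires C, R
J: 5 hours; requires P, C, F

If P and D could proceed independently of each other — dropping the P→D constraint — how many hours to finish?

22

Original critical path: Y→P→D = 11+6+8 = 25 ⇒ 25 hours.
Without P→D, D's earliest start moves from 17 to 11.
After: Y→P→J = 11+6+5 = 22 → 22 hours.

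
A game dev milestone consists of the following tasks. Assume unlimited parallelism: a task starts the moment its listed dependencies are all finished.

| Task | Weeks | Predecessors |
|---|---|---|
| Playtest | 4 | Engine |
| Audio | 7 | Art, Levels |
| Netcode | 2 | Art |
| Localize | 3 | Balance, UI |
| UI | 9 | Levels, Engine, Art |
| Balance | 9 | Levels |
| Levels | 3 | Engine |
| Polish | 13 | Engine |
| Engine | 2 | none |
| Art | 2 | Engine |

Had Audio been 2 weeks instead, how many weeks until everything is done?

17

Actual critical path: Engine→Levels→UI→Localize = 2+3+9+3 = 17 ⇒ 17 weeks.
Audio has 5 weeks of float (longest path through it is 12).
That remains the longest chain; total 17 weeks.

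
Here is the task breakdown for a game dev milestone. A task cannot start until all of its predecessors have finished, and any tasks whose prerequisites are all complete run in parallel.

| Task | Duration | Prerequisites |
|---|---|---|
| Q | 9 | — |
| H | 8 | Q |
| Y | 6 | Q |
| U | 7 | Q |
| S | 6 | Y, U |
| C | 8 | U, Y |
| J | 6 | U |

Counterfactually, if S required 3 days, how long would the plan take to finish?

Baseline: Q→U→C = 9+7+8 = 24 → 24 days.
S is off the critical path — its longest chain is 22 days, giving 2 of slack.
The critical path is still Q→U→C; finish is now 24 days.

24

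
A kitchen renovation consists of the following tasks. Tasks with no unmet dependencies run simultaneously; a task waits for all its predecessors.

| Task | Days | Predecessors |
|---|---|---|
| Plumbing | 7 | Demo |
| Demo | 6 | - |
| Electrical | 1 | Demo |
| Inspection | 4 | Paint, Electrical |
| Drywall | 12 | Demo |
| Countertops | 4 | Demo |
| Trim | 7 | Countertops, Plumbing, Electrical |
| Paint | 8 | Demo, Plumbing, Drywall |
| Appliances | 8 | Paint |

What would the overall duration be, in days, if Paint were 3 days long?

29

Critical path before the change: Demo→Drywall→Paint→Appliances = 6+12+8+8 = 34 giving 34 days.
Paint is on the critical path; changing it to 3 makes that path 29 days.
The critical path is still Demo→Drywall→Paint→Appliances; finish is now 29 days.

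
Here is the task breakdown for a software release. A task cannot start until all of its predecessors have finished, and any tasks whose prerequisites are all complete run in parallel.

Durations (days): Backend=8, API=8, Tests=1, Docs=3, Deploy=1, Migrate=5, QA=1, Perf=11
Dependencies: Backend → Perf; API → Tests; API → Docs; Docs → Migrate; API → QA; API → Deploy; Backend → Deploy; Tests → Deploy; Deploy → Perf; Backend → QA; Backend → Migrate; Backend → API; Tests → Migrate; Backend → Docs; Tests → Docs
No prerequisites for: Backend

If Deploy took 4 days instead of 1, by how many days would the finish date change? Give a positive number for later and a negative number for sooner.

3

As given, the longest chain is Backend→API→Tests→Deploy→Perf = 8+8+1+1+11 = 29, so the finish is 29 days.
Deploy lies on that path, so at 4 days the path becomes 32 days.
That remains the longest chain; total 32 days.
Change in finish: 32 − 29 = +3 days.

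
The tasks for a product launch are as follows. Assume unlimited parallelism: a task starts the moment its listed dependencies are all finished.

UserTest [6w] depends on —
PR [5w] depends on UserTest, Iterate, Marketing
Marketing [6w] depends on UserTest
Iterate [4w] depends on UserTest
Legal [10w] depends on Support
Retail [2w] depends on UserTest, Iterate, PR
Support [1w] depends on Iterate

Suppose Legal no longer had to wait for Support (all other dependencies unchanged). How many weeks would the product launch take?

With the dependency in place, UserTest→Iterate→Support→Legal = 6+4+1+10 = 21 sets the finish at 21 weeks.
Without Support→Legal, Legal's earliest start moves from 11 to 0.
The longest chain is now UserTest→Marketing→PR→Retail = 6+6+5+2 = 19, so the product launch takes 19 weeks.

19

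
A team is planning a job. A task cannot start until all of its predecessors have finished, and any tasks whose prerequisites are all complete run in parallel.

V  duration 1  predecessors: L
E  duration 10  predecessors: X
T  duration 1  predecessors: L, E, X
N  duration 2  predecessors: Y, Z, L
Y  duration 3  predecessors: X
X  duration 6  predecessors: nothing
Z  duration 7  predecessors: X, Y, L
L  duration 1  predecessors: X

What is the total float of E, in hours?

1

The longest chain is X→Y→Z→N = 6+3+7+2 = 18; overall finish 18 hours.
Longest path through E: 17 hours (earliest finish 16, latest finish 17).
Float = 18 − 17 = 1.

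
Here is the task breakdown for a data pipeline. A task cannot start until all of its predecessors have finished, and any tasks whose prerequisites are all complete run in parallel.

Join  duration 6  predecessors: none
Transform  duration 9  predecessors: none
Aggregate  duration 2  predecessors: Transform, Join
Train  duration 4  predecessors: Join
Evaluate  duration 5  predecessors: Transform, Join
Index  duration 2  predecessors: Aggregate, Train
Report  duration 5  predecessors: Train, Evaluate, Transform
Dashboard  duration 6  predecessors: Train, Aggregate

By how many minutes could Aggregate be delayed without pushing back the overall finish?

Transform→Evaluate→Report = 9+5+5 = 19 sets the makespan at 19 minutes.
The longest chain containing Aggregate totals 17 minutes.
Float = 19 − 17 = 2.

2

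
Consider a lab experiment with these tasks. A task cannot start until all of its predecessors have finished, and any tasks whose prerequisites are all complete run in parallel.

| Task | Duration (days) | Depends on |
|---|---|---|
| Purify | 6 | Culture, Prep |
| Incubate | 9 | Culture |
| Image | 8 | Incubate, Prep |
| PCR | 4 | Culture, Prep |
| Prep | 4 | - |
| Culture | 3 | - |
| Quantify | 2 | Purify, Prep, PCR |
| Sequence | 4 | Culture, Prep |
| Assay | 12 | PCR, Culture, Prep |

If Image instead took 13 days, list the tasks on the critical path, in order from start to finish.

Culture, Incubate, Image

Baseline: Culture→Incubate→Image = 3+9+8 = 20 → 20 days.
Since Image is critical, the +5 change carries straight to that chain (now 25 days).
That remains the longest chain; total 25 days.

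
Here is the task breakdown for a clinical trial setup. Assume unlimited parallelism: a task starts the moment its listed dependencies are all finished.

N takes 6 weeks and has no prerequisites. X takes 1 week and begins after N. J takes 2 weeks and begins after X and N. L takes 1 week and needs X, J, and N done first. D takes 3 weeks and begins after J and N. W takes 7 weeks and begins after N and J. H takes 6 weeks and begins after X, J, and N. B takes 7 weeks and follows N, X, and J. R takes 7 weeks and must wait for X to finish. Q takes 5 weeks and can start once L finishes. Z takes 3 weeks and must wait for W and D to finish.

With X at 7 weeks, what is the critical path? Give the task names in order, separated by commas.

Actual critical path: N→X→J→W→Z = 6+1+2+7+3 = 19 ⇒ 19 weeks.
X is on the critical path; changing it to 7 makes that path 25 weeks.
No other chain overtakes it, so the finish is 25 weeks.

N, X, J, W, Z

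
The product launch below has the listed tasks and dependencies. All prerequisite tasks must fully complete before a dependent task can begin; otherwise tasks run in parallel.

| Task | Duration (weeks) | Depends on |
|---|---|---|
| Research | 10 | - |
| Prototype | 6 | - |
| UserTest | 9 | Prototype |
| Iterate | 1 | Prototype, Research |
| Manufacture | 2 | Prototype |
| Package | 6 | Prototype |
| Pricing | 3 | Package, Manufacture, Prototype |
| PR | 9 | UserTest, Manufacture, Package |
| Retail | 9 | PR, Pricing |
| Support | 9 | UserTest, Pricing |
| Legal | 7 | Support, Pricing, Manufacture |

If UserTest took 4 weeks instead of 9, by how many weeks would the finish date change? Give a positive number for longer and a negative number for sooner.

As given, the longest chain is Prototype→UserTest→PR→Retail = 6+9+9+9 = 33, so the finish is 33 weeks.
UserTest is on the critical path; changing it to 4 makes that path 28 weeks.
New critical path: Prototype→Package→Pricing→Support→Legal = 6+6+3+9+7 = 31 ⇒ 31 weeks.
Change in finish: 31 − 33 = -2 weeks.

-2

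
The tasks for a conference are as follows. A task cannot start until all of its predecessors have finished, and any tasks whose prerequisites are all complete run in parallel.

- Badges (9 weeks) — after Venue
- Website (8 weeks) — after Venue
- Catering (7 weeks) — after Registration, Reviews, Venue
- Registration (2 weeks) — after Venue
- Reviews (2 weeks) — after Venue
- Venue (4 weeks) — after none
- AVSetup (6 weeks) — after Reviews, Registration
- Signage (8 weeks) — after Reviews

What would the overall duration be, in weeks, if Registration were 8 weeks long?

As given, the longest chain is Venue→Reviews→Signage = 4+2+8 = 14, so the finish is 14 weeks.
The longest path through Registration is only 13 weeks, so Registration has float 1.
The binding chain switches to Venue→Registration→Catering = 4+8+7 = 19; finish 19 weeks.

19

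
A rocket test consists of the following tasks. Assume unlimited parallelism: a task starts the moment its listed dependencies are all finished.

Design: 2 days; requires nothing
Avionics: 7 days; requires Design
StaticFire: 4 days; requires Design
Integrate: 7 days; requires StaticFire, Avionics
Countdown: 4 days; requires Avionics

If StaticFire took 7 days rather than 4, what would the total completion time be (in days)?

The binding path is Design→Avionics→Integrate = 2+7+7 = 16; finish at 16 days.
StaticFire is off the critical path — its longest chain is 13 days, giving 3 of slack.
No other chain overtakes it, so the finish is 16 days.

16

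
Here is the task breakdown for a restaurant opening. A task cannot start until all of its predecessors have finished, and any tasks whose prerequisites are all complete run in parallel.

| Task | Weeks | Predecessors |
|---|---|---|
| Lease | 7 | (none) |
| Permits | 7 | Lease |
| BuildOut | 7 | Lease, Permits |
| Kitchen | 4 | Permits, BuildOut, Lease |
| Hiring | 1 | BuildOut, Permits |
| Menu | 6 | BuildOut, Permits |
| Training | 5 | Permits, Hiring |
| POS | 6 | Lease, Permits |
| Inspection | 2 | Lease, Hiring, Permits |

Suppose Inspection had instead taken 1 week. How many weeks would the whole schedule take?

As given, the longest chain is Lease→Permits→BuildOut→Hiring→Training = 7+7+7+1+5 = 27, so the finish is 27 weeks.
The longest path through Inspection is only 24 weeks, so Inspection has float 3.
The critical path is still Lease→Permits→BuildOut→Hiring→Training; finish is now 27 weeks.

27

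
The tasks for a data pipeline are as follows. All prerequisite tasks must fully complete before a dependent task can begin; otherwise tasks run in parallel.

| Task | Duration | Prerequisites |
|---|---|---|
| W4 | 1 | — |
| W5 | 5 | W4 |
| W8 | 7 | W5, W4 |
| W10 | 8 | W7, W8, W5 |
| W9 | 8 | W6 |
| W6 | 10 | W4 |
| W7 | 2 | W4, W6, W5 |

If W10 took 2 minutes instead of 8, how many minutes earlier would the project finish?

Baseline: W4→W5→W8→W10 = 1+5+7+8 = 21 → 21 minutes.
W10 lies on that path, so at 2 minutes the path becomes 15 minutes.
The binding chain switches to W4→W6→W9 = 1+10+8 = 19; finish 19 minutes.
Change in finish: 19 − 21 = -2 minutes.

2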